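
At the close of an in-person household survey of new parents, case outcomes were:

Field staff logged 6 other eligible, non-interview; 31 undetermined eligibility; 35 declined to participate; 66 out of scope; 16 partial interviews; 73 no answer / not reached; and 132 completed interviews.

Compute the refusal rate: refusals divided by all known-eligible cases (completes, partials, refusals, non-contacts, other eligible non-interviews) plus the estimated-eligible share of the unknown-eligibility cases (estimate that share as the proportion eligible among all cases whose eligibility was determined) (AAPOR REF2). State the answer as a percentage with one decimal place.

12.2%

Top: 35
Determined eligible: 132 + 16 + 35 + 73 + 6 = 262
e = 262 / (262 + 66) = 262 / 328 = 0.7988
Eligible share of unknowns: 0.7988 × 31 = 24.76
Denom: 262 + 24.76 = 286.76
REF2 = 35 / 286.76 = 0.1221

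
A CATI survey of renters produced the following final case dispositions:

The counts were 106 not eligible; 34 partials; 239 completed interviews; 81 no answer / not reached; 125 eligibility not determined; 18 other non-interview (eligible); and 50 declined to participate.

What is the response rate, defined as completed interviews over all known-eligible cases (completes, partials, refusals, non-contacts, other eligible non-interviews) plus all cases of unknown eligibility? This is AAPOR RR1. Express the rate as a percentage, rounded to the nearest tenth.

Numerator = 239
Denominator = 239 + 34 + 50 + 81 + 18 + 125 = 547
RR1 = 239 / 547 = 0.4369

43.7%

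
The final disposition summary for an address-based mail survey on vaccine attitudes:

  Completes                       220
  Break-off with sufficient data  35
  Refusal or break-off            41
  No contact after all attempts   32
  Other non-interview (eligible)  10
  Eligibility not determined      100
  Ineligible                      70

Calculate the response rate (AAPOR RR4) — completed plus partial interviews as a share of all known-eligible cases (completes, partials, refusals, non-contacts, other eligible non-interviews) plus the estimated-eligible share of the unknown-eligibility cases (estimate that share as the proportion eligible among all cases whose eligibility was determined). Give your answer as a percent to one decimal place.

60.6%

Num → 220 + 35 = 255
Eligible (known) → 220 + 35 + 41 + 32 + 10 = 338
e = 338 / (338 + 70) = 338 / 408 = 0.8284
Estimated eligible among unknowns → 0.8284 × 100 = 82.84
Denom → 338 + 82.84 = 420.84
RR4 = 255 / 420.84 = 0.6059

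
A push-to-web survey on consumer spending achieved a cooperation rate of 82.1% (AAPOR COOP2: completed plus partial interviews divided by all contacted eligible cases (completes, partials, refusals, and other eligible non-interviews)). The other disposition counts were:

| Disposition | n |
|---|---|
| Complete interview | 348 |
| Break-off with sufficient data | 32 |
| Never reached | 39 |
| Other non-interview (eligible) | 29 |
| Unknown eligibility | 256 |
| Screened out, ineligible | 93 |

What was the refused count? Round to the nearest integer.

Num → 348 + 32 = 380
COOP2 = 380 / D = 0.821
D = 380 / 0.821 = 462.9
Remaining denominator categories sum to 409
refused = 462.9 − 409 ≈ 54

54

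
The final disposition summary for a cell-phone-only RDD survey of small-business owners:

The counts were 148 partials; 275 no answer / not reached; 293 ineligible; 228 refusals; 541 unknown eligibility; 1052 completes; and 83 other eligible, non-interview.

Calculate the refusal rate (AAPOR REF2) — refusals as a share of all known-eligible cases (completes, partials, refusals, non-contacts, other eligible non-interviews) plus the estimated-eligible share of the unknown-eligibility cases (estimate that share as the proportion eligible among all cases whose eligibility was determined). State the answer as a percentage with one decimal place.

10.1%

Numerator → 228
Determined eligible → 1052 + 148 + 228 + 275 + 83 = 1786
e = 1786 / (1786 + 293) = 1786 / 2079 = 0.8591
e × U → 0.8591 × 541 = 464.77
Denominator → 1786 + 464.77 = 2250.77
REF2 = 228 / 2250.77 = 0.1013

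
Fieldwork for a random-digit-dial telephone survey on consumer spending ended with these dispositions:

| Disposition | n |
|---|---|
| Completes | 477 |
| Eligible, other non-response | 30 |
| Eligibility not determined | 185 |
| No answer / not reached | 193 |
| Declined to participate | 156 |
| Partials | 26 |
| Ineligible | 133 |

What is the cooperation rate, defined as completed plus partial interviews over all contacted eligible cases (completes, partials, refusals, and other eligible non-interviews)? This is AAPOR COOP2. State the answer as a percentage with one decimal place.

73.0%

Top = 477 + 26 = 503
Denominator = 477 + 26 + 156 + 30 = 689
COOP2 = 503 / 689 = 0.7300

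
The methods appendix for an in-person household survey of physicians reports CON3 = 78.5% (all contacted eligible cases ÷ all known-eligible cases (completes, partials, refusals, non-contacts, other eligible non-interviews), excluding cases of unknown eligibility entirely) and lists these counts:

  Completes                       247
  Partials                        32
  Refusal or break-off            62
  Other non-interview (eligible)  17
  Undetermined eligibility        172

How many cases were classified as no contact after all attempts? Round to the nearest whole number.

98

Top = 247 + 32 + 62 + 17 = 358
CON3 = 358 / D = 0.785
D = 358 / 0.785 = 456.1
Remaining denominator categories sum to 358
no contact after all attempts = 456.1 − 358 ≈ 98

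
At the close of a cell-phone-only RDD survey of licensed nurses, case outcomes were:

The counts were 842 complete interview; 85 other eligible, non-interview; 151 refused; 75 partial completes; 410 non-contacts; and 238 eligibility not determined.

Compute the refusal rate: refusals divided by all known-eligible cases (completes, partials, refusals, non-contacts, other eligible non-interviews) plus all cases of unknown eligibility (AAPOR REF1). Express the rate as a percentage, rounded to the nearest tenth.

8.4%

Num = 151
Denom = 842 + 75 + 151 + 410 + 85 + 238 = 1801
REF1 = 151 / 1801 = 0.0838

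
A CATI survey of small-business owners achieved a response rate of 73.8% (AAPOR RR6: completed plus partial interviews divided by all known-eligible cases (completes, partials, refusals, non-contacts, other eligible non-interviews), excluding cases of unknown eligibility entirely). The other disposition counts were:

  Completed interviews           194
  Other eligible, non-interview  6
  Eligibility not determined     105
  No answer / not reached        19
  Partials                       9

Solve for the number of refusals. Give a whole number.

47

Top → 194 + 9 = 203
RR6 = 203 / D = 0.738
D = 203 / 0.738 = 275.1
Remaining denominator categories sum to 228
refusals = 275.1 − 228 ≈ 47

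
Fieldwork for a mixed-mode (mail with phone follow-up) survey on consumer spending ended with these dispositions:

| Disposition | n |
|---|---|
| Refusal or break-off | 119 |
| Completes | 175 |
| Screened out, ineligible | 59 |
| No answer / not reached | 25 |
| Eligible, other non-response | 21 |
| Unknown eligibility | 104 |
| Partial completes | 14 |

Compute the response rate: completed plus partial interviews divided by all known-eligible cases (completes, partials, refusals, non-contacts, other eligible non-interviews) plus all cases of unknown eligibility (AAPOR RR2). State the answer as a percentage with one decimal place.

Num → 175 + 14 = 189
Base → 175 + 14 + 119 + 25 + 21 + 104 = 458
RR2 = 189 / 458 = 0.4127

41.3%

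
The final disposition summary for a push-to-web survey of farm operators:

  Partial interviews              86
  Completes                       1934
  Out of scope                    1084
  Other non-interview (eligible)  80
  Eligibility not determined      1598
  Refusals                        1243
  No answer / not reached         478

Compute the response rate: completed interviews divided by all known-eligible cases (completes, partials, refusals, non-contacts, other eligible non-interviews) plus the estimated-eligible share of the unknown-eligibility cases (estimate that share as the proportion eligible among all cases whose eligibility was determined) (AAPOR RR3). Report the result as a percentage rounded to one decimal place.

38.2%

Num = 1934
Known eligible = 1934 + 86 + 1243 + 478 + 80 = 3821
e = 3821 / (3821 + 1084) = 3821 / 4905 = 0.7790
Estimated eligible among unknowns = 0.7790 × 1598 = 1244.84
Base = 3821 + 1244.84 = 5065.84
RR3 = 1934 / 5065.84 = 0.3818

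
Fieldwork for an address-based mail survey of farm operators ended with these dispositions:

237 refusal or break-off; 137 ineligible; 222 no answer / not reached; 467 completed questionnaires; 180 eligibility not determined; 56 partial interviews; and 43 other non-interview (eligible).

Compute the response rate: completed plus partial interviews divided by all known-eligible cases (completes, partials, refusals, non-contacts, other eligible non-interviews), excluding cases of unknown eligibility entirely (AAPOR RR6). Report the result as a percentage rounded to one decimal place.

Top: 467 + 56 = 523
Base: 467 + 56 + 237 + 222 + 43 = 1025
RR6 = 523 / 1025 = 0.5102

51.0%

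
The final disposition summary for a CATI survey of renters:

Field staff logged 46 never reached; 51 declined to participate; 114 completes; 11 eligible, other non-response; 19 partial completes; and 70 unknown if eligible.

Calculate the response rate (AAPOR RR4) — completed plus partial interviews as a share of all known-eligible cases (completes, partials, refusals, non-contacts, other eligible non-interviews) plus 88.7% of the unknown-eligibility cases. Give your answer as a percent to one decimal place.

43.9%

Numerator = 114 + 19 = 133
Determined eligible = 114 + 19 + 51 + 46 + 11 = 241
Estimated eligible among unknowns = 0.8870 × 70 = 62.09
Base = 241 + 62.09 = 303.09
RR4 = 133 / 303.09 = 0.4388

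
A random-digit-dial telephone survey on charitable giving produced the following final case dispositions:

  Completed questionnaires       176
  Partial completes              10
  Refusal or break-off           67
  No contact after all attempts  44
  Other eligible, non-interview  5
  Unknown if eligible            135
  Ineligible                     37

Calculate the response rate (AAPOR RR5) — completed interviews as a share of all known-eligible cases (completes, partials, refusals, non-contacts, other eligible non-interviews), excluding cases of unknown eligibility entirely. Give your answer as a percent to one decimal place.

Numerator: 176
Denominator: 176 + 10 + 67 + 44 + 5 = 302
RR5 = 176 / 302 = 0.5828

58.3%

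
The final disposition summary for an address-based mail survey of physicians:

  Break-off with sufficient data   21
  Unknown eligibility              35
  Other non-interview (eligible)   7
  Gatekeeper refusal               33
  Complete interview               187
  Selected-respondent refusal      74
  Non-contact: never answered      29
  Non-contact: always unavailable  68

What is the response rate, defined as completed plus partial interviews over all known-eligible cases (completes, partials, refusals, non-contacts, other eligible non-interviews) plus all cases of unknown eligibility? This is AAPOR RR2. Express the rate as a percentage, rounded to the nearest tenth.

45.8%

Refused = 33 + 74 = 107
Never reached = 29 + 68 = 97
Top → 187 + 21 = 208
Base → 187 + 21 + 107 + 97 + 7 + 35 = 454
RR2 = 208 / 454 = 0.4581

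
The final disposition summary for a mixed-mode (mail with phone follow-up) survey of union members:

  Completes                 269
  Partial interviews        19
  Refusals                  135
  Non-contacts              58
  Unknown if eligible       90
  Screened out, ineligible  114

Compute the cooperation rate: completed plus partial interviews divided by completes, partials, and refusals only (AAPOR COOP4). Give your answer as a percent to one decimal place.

Num → 269 + 19 = 288
Denominator → 269 + 19 + 135 = 423
COOP4 = 288 / 423 = 0.6809

68.1%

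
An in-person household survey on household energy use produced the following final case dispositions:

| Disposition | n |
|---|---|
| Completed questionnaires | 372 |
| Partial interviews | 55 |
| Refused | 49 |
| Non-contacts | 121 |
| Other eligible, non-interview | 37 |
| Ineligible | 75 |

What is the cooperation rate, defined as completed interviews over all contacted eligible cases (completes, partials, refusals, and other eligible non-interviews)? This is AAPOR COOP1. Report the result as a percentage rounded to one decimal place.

Top = 372
Base = 372 + 55 + 49 + 37 = 513
COOP1 = 372 / 513 = 0.7251

72.5%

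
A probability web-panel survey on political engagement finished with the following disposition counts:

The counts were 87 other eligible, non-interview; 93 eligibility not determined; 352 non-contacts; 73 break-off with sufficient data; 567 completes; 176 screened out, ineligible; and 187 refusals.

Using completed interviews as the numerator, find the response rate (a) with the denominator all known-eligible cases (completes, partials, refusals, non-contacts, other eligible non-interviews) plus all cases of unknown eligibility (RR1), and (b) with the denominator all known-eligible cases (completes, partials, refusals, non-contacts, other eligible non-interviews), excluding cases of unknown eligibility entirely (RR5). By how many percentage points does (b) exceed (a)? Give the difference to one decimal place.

3.1

Top: 567
Denominator: 567 + 73 + 187 + 352 + 87 + 93 = 1359
RR1 = 567 / 1359 = 0.4172
Denominator: 567 + 73 + 187 + 352 + 87 = 1266
RR5 = 567 / 1266 = 0.4479
Difference = 44.79 − 41.72 = 3.07 percentage points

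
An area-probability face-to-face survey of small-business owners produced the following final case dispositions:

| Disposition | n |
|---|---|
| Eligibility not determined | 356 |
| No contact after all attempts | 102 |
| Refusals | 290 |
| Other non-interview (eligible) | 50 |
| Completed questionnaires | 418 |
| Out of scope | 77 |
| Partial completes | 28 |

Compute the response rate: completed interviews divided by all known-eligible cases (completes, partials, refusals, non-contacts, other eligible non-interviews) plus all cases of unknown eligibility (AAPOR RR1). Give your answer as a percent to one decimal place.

33.6%

Numerator = 418
Denom = 418 + 28 + 290 + 102 + 50 + 356 = 1244
RR1 = 418 / 1244 = 0.3360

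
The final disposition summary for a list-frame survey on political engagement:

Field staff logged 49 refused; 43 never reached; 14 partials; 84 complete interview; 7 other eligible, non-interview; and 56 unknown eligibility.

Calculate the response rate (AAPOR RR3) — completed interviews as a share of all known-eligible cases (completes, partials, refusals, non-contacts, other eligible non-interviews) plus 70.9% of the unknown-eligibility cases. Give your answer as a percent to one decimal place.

35.5%

Numerator = 84
Eligible (known) = 84 + 14 + 49 + 43 + 7 = 197
e × U = 0.7090 × 56 = 39.70
Denom = 197 + 39.70 = 236.70
RR3 = 84 / 236.70 = 0.3549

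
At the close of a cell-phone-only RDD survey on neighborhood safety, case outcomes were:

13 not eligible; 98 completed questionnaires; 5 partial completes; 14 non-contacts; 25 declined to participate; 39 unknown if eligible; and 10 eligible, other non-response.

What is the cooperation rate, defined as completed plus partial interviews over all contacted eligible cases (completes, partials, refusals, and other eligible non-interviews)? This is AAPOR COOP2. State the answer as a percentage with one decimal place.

Num = 98 + 5 = 103
Base = 98 + 5 + 25 + 10 = 138
COOP2 = 103 / 138 = 0.7464

74.6%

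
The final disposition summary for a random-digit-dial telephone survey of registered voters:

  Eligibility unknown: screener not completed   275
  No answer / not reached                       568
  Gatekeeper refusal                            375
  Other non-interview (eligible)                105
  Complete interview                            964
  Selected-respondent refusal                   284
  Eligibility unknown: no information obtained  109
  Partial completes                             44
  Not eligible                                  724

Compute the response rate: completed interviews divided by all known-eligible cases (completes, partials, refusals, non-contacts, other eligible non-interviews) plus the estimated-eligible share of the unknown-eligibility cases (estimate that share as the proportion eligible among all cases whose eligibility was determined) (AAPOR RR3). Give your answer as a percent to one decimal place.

36.6%

Refused = 375 + 284 = 659
Unknown eligibility = 275 + 109 = 384
Num → 964
Eligible (known) → 964 + 44 + 659 + 568 + 105 = 2340
e = 2340 / (2340 + 724) = 2340 / 3064 = 0.7637
Eligible share of unknowns → 0.7637 × 384 = 293.26
Denom → 2340 + 293.26 = 2633.26
RR3 = 964 / 2633.26 = 0.3661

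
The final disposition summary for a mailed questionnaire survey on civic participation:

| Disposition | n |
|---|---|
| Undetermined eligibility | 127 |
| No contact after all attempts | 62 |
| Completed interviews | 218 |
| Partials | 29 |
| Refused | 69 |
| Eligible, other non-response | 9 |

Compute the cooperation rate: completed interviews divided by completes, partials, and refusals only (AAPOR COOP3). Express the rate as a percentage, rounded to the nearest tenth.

Numerator → 218
Base → 218 + 29 + 69 = 316
COOP3 = 218 / 316 = 0.6899

69.0%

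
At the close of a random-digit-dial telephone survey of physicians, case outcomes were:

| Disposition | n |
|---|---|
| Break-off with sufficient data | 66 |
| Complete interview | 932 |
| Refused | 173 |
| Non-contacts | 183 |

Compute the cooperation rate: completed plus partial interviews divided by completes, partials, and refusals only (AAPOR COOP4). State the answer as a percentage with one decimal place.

85.2%

Num → 932 + 66 = 998
Denominator → 932 + 66 + 173 = 1171
COOP4 = 998 / 1171 = 0.8523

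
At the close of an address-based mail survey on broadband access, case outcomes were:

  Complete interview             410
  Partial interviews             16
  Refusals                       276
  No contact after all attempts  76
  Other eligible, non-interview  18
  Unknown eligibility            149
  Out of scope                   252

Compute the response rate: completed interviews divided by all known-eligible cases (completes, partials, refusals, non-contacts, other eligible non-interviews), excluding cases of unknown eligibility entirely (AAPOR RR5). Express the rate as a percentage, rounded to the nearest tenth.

51.5%

Num: 410
Denom: 410 + 16 + 276 + 76 + 18 = 796
RR5 = 410 / 796 = 0.5151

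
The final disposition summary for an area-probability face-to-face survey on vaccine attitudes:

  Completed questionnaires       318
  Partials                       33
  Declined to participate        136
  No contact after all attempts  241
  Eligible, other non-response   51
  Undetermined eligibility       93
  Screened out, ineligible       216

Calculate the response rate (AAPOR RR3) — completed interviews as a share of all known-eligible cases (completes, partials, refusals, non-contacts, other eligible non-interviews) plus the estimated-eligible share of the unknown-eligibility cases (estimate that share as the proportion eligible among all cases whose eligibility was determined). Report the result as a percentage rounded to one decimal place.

37.3%

Top → 318
Determined eligible → 318 + 33 + 136 + 241 + 51 = 779
e = 779 / (779 + 216) = 779 / 995 = 0.7829
Estimated eligible among unknowns → 0.7829 × 93 = 72.81
Denom → 779 + 72.81 = 851.81
RR3 = 318 / 851.81 = 0.3733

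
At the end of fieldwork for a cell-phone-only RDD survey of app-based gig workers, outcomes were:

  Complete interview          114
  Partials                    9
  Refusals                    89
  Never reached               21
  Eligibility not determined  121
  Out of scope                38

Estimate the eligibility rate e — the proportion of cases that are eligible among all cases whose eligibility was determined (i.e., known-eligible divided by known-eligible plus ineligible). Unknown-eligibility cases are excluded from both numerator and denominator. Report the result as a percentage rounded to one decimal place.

86.0%

Determined eligible = 114 + 9 + 89 + 21 = 233
e = 233 / (233 + 38) = 233 / 271 = 0.8598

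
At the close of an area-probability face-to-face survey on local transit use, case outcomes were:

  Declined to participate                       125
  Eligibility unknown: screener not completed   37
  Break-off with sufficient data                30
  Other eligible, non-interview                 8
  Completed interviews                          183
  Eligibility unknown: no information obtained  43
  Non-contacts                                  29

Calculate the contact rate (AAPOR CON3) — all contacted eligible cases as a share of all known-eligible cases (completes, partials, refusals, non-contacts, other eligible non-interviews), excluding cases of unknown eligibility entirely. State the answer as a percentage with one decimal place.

92.3%

Undetermined eligibility = 37 + 43 = 80
Num: 183 + 30 + 125 + 8 = 346
Denominator: 183 + 30 + 125 + 29 + 8 = 375
CON3 = 346 / 375 = 0.9227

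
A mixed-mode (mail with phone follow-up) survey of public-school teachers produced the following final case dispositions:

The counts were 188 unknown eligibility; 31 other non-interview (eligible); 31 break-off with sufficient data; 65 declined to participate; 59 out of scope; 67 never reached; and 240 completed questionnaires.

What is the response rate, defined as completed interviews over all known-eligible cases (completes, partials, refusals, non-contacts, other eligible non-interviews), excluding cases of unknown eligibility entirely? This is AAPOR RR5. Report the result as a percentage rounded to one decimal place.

Num = 240
Denominator = 240 + 31 + 65 + 67 + 31 = 434
RR5 = 240 / 434 = 0.5530

55.3%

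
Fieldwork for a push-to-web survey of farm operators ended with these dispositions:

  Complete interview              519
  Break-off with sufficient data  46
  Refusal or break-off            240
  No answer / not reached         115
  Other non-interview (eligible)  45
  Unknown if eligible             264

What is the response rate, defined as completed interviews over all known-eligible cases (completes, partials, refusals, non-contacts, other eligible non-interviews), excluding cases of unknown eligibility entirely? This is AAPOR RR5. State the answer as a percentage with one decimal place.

Num → 519
Base → 519 + 46 + 240 + 115 + 45 = 965
RR5 = 519 / 965 = 0.5378

53.8%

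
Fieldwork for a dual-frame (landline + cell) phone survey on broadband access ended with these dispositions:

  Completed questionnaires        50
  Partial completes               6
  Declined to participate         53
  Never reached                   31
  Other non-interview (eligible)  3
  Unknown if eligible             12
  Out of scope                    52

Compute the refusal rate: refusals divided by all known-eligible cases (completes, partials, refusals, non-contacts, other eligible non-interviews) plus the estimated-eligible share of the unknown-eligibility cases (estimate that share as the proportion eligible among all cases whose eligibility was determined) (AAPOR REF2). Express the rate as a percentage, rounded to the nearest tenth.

Num → 53
Known eligible → 50 + 6 + 53 + 31 + 3 = 143
e = 143 / (143 + 52) = 143 / 195 = 0.7333
Eligible share of unknowns → 0.7333 × 12 = 8.80
Denominator → 143 + 8.80 = 151.80
REF2 = 53 / 151.80 = 0.3491

34.9%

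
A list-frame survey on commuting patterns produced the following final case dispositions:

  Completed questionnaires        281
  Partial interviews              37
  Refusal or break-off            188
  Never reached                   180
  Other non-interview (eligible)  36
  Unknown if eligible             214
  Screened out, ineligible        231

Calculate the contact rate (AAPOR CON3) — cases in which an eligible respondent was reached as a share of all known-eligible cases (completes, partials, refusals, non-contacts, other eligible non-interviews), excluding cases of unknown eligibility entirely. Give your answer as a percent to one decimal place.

Numerator: 281 + 37 + 188 + 36 = 542
Base: 281 + 37 + 188 + 180 + 36 = 722
CON3 = 542 / 722 = 0.7507

75.1%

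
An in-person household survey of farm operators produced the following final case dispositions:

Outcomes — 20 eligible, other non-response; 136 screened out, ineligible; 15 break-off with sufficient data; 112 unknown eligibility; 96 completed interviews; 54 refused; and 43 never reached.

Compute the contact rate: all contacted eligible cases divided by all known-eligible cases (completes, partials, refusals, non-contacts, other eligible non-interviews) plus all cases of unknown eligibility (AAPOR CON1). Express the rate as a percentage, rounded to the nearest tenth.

54.4%

Top → 96 + 15 + 54 + 20 = 185
Denom → 96 + 15 + 54 + 43 + 20 + 112 = 340
CON1 = 185 / 340 = 0.5441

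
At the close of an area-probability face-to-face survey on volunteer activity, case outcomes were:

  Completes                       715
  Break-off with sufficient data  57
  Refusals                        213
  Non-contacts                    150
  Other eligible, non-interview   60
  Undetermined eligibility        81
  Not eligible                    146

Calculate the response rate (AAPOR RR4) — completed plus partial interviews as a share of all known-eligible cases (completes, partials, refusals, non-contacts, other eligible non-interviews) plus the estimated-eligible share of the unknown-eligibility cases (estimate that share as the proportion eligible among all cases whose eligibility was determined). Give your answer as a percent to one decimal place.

Num = 715 + 57 = 772
Eligible (known) = 715 + 57 + 213 + 150 + 60 = 1195
e = 1195 / (1195 + 146) = 1195 / 1341 = 0.8911
Eligible share of unknowns = 0.8911 × 81 = 72.18
Denom = 1195 + 72.18 = 1267.18
RR4 = 772 / 1267.18 = 0.6092

60.9%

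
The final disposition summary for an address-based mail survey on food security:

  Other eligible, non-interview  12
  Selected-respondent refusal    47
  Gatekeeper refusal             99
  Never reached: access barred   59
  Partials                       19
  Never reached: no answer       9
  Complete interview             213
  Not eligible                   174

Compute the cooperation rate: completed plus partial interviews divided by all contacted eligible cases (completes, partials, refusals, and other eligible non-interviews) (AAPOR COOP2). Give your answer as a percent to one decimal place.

Refusal or break-off = 99 + 47 = 146
Non-contacts = 9 + 59 = 68
Top → 213 + 19 = 232
Base → 213 + 19 + 146 + 12 = 390
COOP2 = 232 / 390 = 0.5949

59.5%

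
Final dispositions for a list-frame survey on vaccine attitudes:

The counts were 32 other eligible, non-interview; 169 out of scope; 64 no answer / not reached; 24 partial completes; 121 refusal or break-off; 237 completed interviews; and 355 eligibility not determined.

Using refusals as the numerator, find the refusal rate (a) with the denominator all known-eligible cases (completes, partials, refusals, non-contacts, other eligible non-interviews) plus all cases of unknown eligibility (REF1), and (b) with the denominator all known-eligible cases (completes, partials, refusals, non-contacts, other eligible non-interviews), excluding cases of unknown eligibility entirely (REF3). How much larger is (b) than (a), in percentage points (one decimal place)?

Num → 121
Denominator → 237 + 24 + 121 + 64 + 32 + 355 = 833
REF1 = 121 / 833 = 0.1453
Denominator → 237 + 24 + 121 + 64 + 32 = 478
REF3 = 121 / 478 = 0.2531
Difference = 25.31 − 14.53 = 10.78 percentage points

10.8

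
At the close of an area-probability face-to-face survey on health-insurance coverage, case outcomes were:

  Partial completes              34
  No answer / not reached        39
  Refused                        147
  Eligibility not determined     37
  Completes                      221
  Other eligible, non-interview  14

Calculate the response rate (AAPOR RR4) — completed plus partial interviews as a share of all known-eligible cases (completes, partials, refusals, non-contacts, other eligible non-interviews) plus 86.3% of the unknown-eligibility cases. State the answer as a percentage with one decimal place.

Num = 221 + 34 = 255
Known eligible = 221 + 34 + 147 + 39 + 14 = 455
Eligible share of unknowns = 0.8630 × 37 = 31.93
Base = 455 + 31.93 = 486.93
RR4 = 255 / 486.93 = 0.5237

52.4%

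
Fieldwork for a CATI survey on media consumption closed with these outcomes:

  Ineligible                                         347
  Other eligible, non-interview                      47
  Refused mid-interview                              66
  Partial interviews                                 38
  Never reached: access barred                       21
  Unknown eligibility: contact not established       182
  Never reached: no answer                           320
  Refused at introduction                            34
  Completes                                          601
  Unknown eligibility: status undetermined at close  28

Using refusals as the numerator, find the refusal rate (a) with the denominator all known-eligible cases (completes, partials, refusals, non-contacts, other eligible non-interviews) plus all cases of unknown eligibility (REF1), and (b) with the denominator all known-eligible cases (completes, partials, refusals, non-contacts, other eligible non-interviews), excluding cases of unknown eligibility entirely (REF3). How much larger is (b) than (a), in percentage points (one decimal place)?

1.4

Refusal or break-off = 34 + 66 = 100
No answer / not reached = 320 + 21 = 341
Undetermined eligibility = 182 + 28 = 210
Num → 100
Denom → 601 + 38 + 100 + 341 + 47 + 210 = 1337
REF1 = 100 / 1337 = 0.0748
Denom → 601 + 38 + 100 + 341 + 47 = 1127
REF3 = 100 / 1127 = 0.0887
Difference = 8.87 − 7.48 = 1.39 percentage points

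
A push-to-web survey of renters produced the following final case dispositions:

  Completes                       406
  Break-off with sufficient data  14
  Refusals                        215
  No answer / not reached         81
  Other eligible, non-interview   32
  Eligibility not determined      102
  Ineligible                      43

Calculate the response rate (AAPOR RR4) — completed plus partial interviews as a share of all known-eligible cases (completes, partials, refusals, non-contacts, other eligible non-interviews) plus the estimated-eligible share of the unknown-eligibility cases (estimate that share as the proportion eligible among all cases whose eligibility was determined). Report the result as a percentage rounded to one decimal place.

Top = 406 + 14 = 420
Determined eligible = 406 + 14 + 215 + 81 + 32 = 748
e = 748 / (748 + 43) = 748 / 791 = 0.9456
e × U = 0.9456 × 102 = 96.45
Denom = 748 + 96.45 = 844.45
RR4 = 420 / 844.45 = 0.4974

49.7%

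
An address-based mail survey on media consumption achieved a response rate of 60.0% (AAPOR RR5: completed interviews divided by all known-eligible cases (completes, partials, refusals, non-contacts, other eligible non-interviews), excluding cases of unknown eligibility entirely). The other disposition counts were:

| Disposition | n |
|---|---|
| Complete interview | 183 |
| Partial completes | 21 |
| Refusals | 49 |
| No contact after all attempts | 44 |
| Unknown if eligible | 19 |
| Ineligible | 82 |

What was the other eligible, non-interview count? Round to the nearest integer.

8

RR5 = 183 / D = 0.600
D = 183 / 0.600 = 305.0
Other denominator terms total 297
other eligible, non-interview = 305.0 − 297 ≈ 8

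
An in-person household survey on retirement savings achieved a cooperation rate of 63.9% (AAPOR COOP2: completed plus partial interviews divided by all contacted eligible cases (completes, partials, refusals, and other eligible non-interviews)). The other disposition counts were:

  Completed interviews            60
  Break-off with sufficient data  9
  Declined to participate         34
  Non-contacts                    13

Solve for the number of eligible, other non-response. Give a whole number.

Num = 60 + 9 = 69
COOP2 = 69 / D = 0.639
D = 69 / 0.639 = 108.0
Other denominator terms total 103
eligible, other non-response = 108.0 − 103 ≈ 5

5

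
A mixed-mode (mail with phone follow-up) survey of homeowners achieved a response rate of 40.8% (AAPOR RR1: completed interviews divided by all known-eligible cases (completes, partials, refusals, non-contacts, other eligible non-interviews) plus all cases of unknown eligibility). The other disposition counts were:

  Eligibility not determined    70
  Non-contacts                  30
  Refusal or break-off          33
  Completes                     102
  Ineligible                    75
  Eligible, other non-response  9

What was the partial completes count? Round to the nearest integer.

6

RR1 = 102 / D = 0.408
D = 102 / 0.408 = 250.0
Other denominator terms total 244
partial completes = 250.0 − 244 ≈ 6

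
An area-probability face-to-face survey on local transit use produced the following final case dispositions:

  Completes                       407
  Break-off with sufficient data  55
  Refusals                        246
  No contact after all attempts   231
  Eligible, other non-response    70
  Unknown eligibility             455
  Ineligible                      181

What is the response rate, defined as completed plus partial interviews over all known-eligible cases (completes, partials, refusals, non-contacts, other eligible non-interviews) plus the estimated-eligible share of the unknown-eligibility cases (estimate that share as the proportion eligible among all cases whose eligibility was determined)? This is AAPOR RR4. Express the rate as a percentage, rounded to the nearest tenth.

33.1%

Num → 407 + 55 = 462
Eligible (known) → 407 + 55 + 246 + 231 + 70 = 1009
e = 1009 / (1009 + 181) = 1009 / 1190 = 0.8479
e × U → 0.8479 × 455 = 385.79
Denominator → 1009 + 385.79 = 1394.79
RR4 = 462 / 1394.79 = 0.3312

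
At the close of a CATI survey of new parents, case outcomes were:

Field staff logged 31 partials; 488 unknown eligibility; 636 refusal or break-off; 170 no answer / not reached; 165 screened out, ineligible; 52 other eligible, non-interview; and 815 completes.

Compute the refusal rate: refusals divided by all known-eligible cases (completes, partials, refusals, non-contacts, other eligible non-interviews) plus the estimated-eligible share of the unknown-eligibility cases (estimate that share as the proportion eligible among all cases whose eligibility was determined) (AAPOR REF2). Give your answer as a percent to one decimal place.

Top = 636
Determined eligible = 815 + 31 + 636 + 170 + 52 = 1704
e = 1704 / (1704 + 165) = 1704 / 1869 = 0.9117
Eligible share of unknowns = 0.9117 × 488 = 444.91
Denominator = 1704 + 444.91 = 2148.91
REF2 = 636 / 2148.91 = 0.2960

29.6%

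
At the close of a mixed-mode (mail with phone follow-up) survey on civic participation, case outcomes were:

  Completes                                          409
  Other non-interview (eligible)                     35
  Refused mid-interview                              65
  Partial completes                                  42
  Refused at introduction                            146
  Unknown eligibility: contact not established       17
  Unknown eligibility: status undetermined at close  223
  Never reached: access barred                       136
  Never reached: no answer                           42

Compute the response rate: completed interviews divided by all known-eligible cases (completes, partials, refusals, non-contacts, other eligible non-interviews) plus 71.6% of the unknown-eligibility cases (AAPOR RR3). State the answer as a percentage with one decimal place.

Declined to participate = 146 + 65 = 211
Non-contacts = 42 + 136 = 178
Undetermined eligibility = 17 + 223 = 240
Numerator: 409
Eligible (known): 409 + 42 + 211 + 178 + 35 = 875
e × U: 0.7160 × 240 = 171.84
Denominator: 875 + 171.84 = 1046.84
RR3 = 409 / 1046.84 = 0.3907

39.1%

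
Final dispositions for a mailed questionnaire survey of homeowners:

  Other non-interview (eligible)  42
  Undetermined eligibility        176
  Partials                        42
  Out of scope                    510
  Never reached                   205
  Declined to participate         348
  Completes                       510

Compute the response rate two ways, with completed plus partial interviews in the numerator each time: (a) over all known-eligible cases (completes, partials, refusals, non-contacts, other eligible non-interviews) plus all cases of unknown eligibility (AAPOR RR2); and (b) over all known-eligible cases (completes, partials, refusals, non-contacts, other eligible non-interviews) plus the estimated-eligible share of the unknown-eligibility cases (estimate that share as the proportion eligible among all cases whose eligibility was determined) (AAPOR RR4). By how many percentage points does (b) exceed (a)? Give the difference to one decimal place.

1.8

Top → 510 + 42 = 552
Denom → 510 + 42 + 348 + 205 + 42 + 176 = 1323
RR2 = 552 / 1323 = 0.4172
Known eligible → 510 + 42 + 348 + 205 + 42 = 1147
e = 1147 / (1147 + 510) = 1147 / 1657 = 0.6922
e × U → 0.6922 × 176 = 121.83
Denom → 1147 + 121.83 = 1268.83
RR4 = 552 / 1268.83 = 0.4350
Difference = 43.50 − 41.72 = 1.78 percentage points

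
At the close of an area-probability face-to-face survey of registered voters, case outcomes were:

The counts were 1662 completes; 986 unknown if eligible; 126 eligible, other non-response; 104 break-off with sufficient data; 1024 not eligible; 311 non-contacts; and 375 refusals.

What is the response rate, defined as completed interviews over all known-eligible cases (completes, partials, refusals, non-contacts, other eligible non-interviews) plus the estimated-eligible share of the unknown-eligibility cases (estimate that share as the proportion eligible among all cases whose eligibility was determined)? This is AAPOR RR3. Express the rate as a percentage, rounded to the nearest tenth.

50.6%

Top = 1662
Eligible (known) = 1662 + 104 + 375 + 311 + 126 = 2578
e = 2578 / (2578 + 1024) = 2578 / 3602 = 0.7157
e × U = 0.7157 × 986 = 705.68
Base = 2578 + 705.68 = 3283.68
RR3 = 1662 / 3283.68 = 0.5061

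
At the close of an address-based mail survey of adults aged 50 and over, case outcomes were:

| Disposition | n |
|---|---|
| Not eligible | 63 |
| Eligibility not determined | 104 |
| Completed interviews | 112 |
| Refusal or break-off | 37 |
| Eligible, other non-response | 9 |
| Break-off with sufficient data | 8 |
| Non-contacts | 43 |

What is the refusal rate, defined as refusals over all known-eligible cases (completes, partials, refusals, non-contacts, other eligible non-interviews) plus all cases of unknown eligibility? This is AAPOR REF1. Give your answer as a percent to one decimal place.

Numerator: 37
Base: 112 + 8 + 37 + 43 + 9 + 104 = 313
REF1 = 37 / 313 = 0.1182

11.8%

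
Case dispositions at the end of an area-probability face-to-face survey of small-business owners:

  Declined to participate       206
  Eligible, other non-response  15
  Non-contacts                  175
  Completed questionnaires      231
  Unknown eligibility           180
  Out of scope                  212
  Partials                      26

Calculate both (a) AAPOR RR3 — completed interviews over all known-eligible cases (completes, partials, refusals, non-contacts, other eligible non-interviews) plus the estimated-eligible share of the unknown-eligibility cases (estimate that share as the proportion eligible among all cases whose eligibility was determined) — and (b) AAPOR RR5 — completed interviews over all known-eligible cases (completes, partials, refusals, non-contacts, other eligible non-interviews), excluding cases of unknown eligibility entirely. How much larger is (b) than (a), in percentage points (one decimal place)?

Num = 231
Determined eligible = 231 + 26 + 206 + 175 + 15 = 653
e = 653 / (653 + 212) = 653 / 865 = 0.7549
e × U = 0.7549 × 180 = 135.88
Denominator = 653 + 135.88 = 788.88
RR3 = 231 / 788.88 = 0.2928
Denominator = 231 + 26 + 206 + 175 + 15 = 653
RR5 = 231 / 653 = 0.3538
Difference = 35.38 − 29.28 = 6.10 percentage points

6.1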